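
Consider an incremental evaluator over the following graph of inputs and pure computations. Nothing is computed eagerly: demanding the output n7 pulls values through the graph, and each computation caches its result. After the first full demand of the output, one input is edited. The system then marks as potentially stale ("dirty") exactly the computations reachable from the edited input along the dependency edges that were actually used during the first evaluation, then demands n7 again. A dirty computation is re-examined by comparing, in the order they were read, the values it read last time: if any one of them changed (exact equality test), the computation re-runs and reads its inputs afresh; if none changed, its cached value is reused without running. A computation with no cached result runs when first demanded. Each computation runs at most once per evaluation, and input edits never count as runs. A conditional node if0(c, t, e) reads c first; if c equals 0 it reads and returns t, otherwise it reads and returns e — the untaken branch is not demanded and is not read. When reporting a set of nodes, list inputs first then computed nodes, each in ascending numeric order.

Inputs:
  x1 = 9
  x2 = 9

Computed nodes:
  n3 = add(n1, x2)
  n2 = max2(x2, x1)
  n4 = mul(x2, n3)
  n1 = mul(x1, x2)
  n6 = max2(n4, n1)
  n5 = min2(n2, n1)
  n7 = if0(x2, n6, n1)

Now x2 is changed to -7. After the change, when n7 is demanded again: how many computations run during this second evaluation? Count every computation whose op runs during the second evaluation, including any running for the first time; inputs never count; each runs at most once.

Initial pass — values computed on the first demand:
  n1 = mul(9, 9) = 81
  n7 = if0(x2=9 -> else branch n1) = 81

Second demand — change propagation:
  n1: re-runs because x2 9->-7; new result -63.
  n7: re-runs because x2 9->-7; n1 81->-63; new result -63.

Run set: n1, n7 (2 run).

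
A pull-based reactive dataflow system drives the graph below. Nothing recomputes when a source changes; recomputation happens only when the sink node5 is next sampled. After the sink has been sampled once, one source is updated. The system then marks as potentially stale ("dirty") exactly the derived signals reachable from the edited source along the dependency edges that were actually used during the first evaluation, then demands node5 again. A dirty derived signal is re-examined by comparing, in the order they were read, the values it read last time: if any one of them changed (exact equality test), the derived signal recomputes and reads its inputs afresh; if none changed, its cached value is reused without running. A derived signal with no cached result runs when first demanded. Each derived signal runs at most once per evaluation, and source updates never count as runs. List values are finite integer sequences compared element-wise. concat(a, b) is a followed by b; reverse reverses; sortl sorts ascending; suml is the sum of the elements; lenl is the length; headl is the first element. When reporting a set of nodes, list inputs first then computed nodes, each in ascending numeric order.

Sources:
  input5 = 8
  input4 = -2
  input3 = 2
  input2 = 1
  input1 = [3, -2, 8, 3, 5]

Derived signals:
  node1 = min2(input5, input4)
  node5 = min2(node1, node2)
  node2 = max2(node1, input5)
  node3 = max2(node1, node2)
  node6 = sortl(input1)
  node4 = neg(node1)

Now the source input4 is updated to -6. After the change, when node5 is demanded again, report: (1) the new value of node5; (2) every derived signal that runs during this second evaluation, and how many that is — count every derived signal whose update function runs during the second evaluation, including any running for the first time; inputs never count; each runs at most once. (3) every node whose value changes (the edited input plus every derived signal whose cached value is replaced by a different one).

First evaluation (everything demanded from the output):
  node1 = min2(8, -2) = -2
  node2 = max2(-2, 8) = 8
  node5 = min2(-2, 8) = -2

Propagation after the edit:
  node1: runs — input4 -2->-6; result -6.
  node2: runs — node1 -2->-6; result 8 (same value as before).
  node5: runs — node1 -2->-6; result -6.

New value of node5: -6.
Derived signals that run: node1, node2, node5 — 3 in total.
Values that change: input4, node1, node5.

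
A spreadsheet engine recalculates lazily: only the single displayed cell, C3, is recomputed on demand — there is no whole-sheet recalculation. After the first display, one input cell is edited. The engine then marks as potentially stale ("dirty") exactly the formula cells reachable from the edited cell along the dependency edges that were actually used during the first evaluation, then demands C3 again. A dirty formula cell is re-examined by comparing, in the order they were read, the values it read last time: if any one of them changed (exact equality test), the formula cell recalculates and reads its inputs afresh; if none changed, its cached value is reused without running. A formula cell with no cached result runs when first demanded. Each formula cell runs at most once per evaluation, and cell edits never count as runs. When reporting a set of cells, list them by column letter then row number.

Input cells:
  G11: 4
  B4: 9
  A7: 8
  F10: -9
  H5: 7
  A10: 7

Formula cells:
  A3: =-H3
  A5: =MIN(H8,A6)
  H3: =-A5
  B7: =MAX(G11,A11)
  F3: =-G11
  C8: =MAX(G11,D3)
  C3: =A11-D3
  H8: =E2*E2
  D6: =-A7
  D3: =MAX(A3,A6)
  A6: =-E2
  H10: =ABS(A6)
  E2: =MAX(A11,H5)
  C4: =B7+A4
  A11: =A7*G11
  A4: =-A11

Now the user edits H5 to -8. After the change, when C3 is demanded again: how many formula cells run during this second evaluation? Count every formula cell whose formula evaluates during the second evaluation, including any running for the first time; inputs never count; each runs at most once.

Formula cells that run: E2 — 1 in total.
Key observation: the change is absorbed at E2 — it re-runs but produces the same value, and the output's value is unchanged.

First evaluation (everything demanded from the output):
  A11 = 8 * 4 = 32
  E2 = MAX(32, 7) = 32
  A6 = -(32) = -32
  H8 = 32 * 32 = 1024
  A5 = MIN(1024, -32) = -32
  H3 = -(-32) = 32
  A3 = -(32) = -32
  D3 = MAX(-32, -32) = -32
  C3 = 32 - -32 = 64

Propagation after the edit:
  E2: runs — H5 7->-8; result 32 (same value as before).
  A6: checked — values it read are unchanged (E2 unchanged); reused cached -32 without running.
  H8: checked — values it read are unchanged (E2 unchanged, E2 unchanged); reused cached 1024 without running.
  A5: checked — values it read are unchanged (H8 unchanged, A6 unchanged); reused cached -32 without running.
  H3: checked — values it read are unchanged (A5 unchanged); reused cached 32 without running.
  A3: checked — values it read are unchanged (H3 unchanged); reused cached -32 without running.
  D3: checked — values it read are unchanged (A3 unchanged, A6 unchanged); reused cached -32 without running.
  C3: checked — values it read are unchanged (A11 unchanged, D3 unchanged); reused cached 64 without running.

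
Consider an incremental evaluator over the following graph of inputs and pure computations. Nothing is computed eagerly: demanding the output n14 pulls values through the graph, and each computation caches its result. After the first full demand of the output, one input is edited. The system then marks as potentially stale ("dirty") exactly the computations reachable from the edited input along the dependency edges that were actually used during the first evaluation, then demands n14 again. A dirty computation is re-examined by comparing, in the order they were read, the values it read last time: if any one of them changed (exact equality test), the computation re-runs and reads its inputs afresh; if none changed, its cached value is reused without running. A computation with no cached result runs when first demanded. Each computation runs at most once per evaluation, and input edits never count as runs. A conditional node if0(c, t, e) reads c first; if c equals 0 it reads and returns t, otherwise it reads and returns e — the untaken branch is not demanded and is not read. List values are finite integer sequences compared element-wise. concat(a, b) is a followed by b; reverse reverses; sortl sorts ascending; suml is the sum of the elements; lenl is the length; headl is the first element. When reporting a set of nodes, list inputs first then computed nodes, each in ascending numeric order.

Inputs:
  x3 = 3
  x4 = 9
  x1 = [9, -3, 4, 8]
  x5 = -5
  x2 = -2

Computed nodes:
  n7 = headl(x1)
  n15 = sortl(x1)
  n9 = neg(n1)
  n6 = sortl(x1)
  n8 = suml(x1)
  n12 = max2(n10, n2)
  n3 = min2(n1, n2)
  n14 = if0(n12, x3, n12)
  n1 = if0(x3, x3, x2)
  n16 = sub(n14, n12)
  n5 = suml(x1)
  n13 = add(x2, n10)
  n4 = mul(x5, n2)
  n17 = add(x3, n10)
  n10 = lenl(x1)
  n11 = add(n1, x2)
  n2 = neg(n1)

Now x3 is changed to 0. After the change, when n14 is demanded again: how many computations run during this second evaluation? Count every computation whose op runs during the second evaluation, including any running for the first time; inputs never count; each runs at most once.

Initial pass — values computed on the first demand:
  n1 = if0(x3=3 -> else branch x2) = -2
  n2 = neg(-2) = 2
  n10 = lenl([9, -3, 4, 8]) = 4
  n12 = max2(4, 2) = 4
  n14 = if0(n12=4 -> else branch n12) = 4

Second demand — change propagation:
  n1: re-runs because x3 3->0; new result 0.
  n2: re-runs because n1 -2->0; new result 0.
  n12: re-runs because n2 2->0; new result 4 (unchanged).
  n14: re-examined; everything it read last time is the same (n12 unchanged, n12 unchanged) — cache 4 kept, no run.

The important point: n12 recomputes to an identical value, and the output ends up unchanged.

Run set: n1, n2, n12 (3 run).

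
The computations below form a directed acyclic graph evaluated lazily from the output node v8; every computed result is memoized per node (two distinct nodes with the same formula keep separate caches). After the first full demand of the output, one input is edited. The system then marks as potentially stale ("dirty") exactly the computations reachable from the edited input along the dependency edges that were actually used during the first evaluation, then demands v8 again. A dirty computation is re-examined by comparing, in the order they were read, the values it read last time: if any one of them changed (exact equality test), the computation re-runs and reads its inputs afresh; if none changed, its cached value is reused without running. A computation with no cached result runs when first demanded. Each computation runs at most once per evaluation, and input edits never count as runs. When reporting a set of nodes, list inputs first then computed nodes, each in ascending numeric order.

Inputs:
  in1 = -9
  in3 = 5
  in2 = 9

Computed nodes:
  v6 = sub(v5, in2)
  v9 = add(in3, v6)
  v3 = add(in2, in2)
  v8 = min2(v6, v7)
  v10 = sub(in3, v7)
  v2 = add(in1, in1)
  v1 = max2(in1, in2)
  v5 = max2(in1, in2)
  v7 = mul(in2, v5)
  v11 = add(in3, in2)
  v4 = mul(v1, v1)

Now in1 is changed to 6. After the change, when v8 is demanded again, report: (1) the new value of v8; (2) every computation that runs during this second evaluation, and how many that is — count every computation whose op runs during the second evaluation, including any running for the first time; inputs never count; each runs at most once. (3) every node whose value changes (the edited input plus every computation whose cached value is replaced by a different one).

First demand of the output computes:
  v5 = max2(-9, 9) = 9
  v6 = sub(9, 9) = 0
  v7 = mul(9, 9) = 81
  v8 = min2(0, 81) = 0

After the edit, cleaning proceeds:
  v5: a read changed (in1 -9->6) — executes, giving 9 — identical to its old value.
  v6: dirty, but its reads are unchanged (v5 unchanged, in2 unchanged); cached 0 stands.
  v7: dirty, but its reads are unchanged (in2 unchanged, v5 unchanged); cached 81 stands.
  v8: dirty, but its reads are unchanged (v6 unchanged, v7 unchanged); cached 0 stands.

Note the absorption at v5: it re-runs yet its value is the same, leaving the output's value untouched.

Demanding v8 again yields 0.
1 computations run: v5.
The nodes whose values change: in1.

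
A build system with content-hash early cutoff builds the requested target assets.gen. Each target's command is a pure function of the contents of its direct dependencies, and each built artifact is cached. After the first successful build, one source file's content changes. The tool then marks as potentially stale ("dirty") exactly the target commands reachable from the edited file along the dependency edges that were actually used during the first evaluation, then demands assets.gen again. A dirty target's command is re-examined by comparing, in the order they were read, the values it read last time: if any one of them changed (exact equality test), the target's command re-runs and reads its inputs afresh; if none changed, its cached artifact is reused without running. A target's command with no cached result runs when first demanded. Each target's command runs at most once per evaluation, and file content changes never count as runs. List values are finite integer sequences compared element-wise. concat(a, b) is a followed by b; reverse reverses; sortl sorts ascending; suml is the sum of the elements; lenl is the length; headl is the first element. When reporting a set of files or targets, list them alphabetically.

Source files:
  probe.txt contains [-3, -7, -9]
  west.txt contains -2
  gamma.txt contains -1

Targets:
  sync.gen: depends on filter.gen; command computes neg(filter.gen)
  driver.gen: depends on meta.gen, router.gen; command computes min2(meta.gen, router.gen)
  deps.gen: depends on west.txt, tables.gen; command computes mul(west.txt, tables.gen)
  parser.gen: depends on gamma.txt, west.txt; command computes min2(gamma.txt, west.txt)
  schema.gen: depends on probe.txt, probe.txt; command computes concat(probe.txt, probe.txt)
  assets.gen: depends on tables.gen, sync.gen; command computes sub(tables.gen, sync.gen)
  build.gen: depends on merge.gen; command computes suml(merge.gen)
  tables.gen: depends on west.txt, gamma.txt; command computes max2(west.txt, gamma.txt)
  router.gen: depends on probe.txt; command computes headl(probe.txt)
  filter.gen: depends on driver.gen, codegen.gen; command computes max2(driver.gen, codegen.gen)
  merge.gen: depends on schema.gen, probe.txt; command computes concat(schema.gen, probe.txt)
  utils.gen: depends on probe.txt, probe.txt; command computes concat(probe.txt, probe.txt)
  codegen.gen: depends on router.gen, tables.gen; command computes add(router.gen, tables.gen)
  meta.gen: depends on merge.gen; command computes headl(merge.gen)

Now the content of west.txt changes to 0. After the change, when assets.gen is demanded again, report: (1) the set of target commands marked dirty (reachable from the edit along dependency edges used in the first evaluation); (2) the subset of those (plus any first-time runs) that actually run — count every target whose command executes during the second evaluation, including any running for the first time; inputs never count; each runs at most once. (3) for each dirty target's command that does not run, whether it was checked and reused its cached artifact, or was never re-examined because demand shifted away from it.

Marked dirty: assets.gen, codegen.gen, filter.gen, sync.gen, tables.gen.
Target commands that run: assets.gen, codegen.gen, filter.gen, tables.gen — 4 in total.
Checked but reused from cache: sync.gen.
Key observation: the cutoff stops propagation at sync.gen — its inputs' values are unchanged, so it reuses its cache.

First evaluation (everything demanded from the output):
  router.gen = headl([-3, -7, -9]) = -3
  schema.gen = concat([-3, -7, -9], [-3, -7, -9]) = [-3, -7, -9, -3, -7, -9]
  merge.gen = concat([-3, -7, -9, -3, -7, -9], [-3, -7, -9]) = [-3, -7, -9, -3, -7, -9, -3, -7, -9]
  meta.gen = headl([-3, -7, -9, -3, -7, -9, -3, -7, -9]) = -3
  driver.gen = min2(-3, -3) = -3
  tables.gen = max2(-2, -1) = -1
  codegen.gen = add(-3, -1) = -4
  filter.gen = max2(-3, -4) = -3
  sync.gen = neg(-3) = 3
  assets.gen = sub(-1, 3) = -4

Propagation after the edit:
  tables.gen: runs — west.txt -2->0; result 0.
  codegen.gen: runs — tables.gen -1->0; result -3.
  filter.gen: runs — codegen.gen -4->-3; result -3 (same value as before).
  sync.gen: checked — values it read are unchanged (filter.gen unchanged); reused cached 3 without running.
  assets.gen: runs — tables.gen -1->0; result -3.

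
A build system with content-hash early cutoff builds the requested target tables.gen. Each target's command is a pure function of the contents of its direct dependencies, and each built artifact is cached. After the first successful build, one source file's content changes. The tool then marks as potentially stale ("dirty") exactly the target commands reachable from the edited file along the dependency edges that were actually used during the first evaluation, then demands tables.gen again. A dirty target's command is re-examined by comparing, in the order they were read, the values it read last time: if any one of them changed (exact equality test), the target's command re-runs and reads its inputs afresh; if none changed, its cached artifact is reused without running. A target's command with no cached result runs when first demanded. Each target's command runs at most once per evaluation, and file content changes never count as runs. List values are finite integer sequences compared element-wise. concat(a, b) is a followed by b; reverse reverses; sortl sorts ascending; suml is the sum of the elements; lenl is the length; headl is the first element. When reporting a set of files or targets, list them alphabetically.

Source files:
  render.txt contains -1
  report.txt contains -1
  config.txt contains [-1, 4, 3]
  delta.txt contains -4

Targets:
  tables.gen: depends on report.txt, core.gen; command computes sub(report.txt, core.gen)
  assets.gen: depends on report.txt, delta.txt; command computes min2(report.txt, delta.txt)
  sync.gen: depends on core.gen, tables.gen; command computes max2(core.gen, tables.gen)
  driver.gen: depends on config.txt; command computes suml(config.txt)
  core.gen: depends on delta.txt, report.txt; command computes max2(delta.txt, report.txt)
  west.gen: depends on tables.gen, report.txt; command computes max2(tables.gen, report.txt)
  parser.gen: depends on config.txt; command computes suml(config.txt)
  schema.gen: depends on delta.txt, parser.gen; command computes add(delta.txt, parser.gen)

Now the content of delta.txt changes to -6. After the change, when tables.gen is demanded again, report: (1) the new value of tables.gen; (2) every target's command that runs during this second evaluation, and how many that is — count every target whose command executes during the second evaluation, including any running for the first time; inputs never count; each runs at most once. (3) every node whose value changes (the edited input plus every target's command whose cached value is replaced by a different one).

New value of tables.gen: 0.
Target commands that run: core.gen — 1 in total.
Values that change: delta.txt.
Key observation: the change is absorbed at core.gen — it re-runs but produces the same value, and the output's value is unchanged.

First evaluation (everything demanded from the output):
  core.gen = max2(-4, -1) = -1
  tables.gen = sub(-1, -1) = 0

Propagation after the edit:
  core.gen: runs — delta.txt -4->-6; result -1 (same value as before).
  tables.gen: checked — values it read are unchanged (report.txt unchanged, core.gen unchanged); reused cached 0 without running.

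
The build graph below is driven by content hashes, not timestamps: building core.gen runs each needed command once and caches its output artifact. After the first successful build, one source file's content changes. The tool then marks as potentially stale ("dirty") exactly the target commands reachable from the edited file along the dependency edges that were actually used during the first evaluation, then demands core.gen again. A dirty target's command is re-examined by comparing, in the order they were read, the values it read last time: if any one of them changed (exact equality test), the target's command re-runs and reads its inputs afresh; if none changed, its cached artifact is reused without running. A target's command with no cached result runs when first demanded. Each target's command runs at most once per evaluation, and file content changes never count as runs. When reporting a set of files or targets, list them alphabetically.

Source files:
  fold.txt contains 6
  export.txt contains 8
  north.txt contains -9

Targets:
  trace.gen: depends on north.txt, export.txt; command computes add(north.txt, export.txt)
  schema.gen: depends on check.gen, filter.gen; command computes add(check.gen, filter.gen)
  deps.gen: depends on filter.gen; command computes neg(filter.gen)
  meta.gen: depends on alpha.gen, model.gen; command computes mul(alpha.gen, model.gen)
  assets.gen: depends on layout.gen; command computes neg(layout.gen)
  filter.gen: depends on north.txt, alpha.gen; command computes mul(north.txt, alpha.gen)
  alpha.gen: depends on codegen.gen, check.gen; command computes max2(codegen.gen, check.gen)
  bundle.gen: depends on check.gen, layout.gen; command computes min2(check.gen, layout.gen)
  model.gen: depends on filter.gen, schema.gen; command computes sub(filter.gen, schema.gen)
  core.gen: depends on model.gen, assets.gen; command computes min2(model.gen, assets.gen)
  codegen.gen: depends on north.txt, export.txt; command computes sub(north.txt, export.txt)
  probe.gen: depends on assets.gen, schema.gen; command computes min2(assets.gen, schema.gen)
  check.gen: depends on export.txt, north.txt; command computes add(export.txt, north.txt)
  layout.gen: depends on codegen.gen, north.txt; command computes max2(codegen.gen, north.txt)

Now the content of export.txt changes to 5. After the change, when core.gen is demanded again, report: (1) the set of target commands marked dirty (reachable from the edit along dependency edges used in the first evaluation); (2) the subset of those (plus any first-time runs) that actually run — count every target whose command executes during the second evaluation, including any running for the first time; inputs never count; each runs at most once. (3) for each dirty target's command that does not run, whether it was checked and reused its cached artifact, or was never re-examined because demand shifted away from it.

Initial pass — values computed on the first demand:
  check.gen = add(8, -9) = -1
  codegen.gen = sub(-9, 8) = -17
  alpha.gen = max2(-17, -1) = -1
  filter.gen = mul(-9, -1) = 9
  layout.gen = max2(-17, -9) = -9
  assets.gen = neg(-9) = 9
  schema.gen = add(-1, 9) = 8
  model.gen = sub(9, 8) = 1
  core.gen = min2(1, 9) = 1

Second demand — change propagation:
  check.gen: re-runs because export.txt 8->5; new result -4.
  codegen.gen: re-runs because export.txt 8->5; new result -14.
  alpha.gen: re-runs because codegen.gen -17->-14; check.gen -1->-4; new result -4.
  filter.gen: re-runs because alpha.gen -1->-4; new result 36.
  layout.gen: re-runs because codegen.gen -17->-14; new result -9 (unchanged).
  assets.gen: re-examined; everything it read last time is the same (layout.gen unchanged) — cache 9 kept, no run.
  schema.gen: re-runs because check.gen -1->-4; filter.gen 9->36; new result 32.
  model.gen: re-runs because filter.gen 9->36; schema.gen 8->32; new result 4.
  core.gen: re-runs because model.gen 1->4; new result 4.

The important point: at assets.gen every value read last time is unchanged, so the dirty flag clears without a run.

Dirty set: alpha.gen, assets.gen, check.gen, codegen.gen, core.gen, filter.gen, layout.gen, model.gen, schema.gen.
Run set: alpha.gen, check.gen, codegen.gen, core.gen, filter.gen, layout.gen, model.gen, schema.gen (8 run).
Re-examined without running (cache reused): assets.gen.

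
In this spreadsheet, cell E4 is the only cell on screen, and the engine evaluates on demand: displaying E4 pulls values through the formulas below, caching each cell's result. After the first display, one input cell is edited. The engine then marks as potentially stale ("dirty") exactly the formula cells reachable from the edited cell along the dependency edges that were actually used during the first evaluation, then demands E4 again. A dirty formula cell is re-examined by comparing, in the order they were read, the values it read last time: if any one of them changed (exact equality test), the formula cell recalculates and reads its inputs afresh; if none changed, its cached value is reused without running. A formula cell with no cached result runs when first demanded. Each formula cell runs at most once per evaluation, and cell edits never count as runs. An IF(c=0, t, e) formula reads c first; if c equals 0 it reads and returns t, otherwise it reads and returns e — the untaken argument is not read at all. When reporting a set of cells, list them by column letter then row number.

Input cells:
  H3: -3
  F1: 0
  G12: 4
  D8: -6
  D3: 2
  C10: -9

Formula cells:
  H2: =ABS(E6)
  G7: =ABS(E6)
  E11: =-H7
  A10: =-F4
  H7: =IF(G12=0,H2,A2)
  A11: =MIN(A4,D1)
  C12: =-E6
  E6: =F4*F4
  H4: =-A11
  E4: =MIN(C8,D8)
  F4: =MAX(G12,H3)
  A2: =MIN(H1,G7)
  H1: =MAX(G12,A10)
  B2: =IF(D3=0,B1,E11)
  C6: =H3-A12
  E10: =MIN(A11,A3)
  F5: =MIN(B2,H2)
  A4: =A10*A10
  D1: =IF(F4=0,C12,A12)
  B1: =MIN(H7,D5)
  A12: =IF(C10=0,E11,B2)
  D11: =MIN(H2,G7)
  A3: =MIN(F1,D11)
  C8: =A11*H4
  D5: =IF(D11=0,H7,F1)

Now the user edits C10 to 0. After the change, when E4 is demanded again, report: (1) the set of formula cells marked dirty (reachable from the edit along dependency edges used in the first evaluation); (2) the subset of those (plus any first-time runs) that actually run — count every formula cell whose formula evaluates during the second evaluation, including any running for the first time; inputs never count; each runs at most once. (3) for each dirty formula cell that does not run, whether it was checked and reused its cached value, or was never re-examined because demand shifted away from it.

Initial pass — values computed on the first demand:
  F4 = MAX(4, -3) = 4
  A10 = -(4) = -4
  A4 = -4 * -4 = 16
  E6 = 4 * 4 = 16
  G7 = ABS(16) = 16
  H1 = MAX(4, -4) = 4
  A2 = MIN(4, 16) = 4
  H7 = IF(G12=0: G12=4 -> else branch A2) = 4
  E11 = -(4) = -4
  B2 = IF(D3=0: D3=2 -> else branch E11) = -4
  A12 = IF(C10=0: C10=-9 -> else branch B2) = -4
  D1 = IF(F4=0: F4=4 -> else branch A12) = -4
  A11 = MIN(16, -4) = -4
  H4 = -(-4) = 4
  C8 = -4 * 4 = -16
  E4 = MIN(-16, -6) = -16

Second demand — change propagation:
  A12: re-runs because C10 -9->0; new result -4 (unchanged).
  D1: re-examined; everything it read last time is the same (F4 unchanged, A12 unchanged) — cache -4 kept, no run.
  A11: re-examined; everything it read last time is the same (A4 unchanged, D1 unchanged) — cache -4 kept, no run.
  H4: re-examined; everything it read last time is the same (A11 unchanged) — cache 4 kept, no run.
  C8: re-examined; everything it read last time is the same (A11 unchanged, H4 unchanged) — cache -16 kept, no run.
  E4: re-examined; everything it read last time is the same (C8 unchanged, D8 unchanged) — cache -16 kept, no run.

The important point: A12 recomputes to an identical value, and the output ends up unchanged.

Dirty set: A11, A12, C8, D1, E4, H4.
Run set: A12 (1 run).
Re-examined without running (cache reused): A11, C8, D1, E4, H4.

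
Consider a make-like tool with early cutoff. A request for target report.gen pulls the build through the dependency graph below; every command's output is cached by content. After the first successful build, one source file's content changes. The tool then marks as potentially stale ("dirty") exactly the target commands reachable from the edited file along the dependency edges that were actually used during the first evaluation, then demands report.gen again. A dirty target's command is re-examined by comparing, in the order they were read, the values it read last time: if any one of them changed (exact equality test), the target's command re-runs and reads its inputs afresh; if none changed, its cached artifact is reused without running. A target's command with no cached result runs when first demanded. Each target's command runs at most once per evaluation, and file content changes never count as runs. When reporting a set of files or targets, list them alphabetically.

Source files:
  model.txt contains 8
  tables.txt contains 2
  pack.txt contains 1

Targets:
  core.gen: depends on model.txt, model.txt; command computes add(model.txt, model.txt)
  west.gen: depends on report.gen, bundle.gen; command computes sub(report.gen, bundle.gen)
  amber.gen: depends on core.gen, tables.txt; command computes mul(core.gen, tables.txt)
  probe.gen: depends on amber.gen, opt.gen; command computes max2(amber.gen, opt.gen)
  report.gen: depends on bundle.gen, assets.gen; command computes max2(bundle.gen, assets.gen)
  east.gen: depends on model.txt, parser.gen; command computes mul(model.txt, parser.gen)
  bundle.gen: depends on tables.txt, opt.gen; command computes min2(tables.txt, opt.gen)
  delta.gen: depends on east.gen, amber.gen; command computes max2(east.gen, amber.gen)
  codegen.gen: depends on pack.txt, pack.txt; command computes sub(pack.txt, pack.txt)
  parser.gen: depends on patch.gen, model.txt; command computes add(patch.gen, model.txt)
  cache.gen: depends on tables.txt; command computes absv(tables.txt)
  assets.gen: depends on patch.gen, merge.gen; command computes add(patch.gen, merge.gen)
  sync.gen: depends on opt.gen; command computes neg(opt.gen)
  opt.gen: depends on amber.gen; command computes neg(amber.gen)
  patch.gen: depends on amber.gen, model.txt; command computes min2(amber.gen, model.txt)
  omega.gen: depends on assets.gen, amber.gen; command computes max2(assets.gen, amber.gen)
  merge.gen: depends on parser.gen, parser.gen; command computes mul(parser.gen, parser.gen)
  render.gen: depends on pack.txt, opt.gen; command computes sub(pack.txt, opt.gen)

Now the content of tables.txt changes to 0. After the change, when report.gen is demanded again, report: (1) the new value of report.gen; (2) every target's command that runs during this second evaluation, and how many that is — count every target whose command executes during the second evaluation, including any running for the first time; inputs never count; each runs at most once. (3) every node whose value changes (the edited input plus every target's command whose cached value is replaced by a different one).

Demanding report.gen again yields 64.
8 target commands run: amber.gen, assets.gen, bundle.gen, merge.gen, opt.gen, parser.gen, patch.gen, report.gen.
The nodes whose values change: amber.gen, assets.gen, bundle.gen, merge.gen, opt.gen, parser.gen, patch.gen, report.gen, tables.txt.

First demand of the output computes:
  core.gen = add(8, 8) = 16
  amber.gen = mul(16, 2) = 32
  opt.gen = neg(32) = -32
  bundle.gen = min2(2, -32) = -32
  patch.gen = min2(32, 8) = 8
  parser.gen = add(8, 8) = 16
  merge.gen = mul(16, 16) = 256
  assets.gen = add(8, 256) = 264
  report.gen = max2(-32, 264) = 264

After the edit, cleaning proceeds:
  amber.gen: a read changed (tables.txt 2->0) — executes, giving 0.
  opt.gen: a read changed (amber.gen 32->0) — executes, giving 0.
  bundle.gen: a read changed (tables.txt 2->0; opt.gen -32->0) — executes, giving 0.
  patch.gen: a read changed (amber.gen 32->0) — executes, giving 0.
  parser.gen: a read changed (patch.gen 8->0) — executes, giving 8.
  merge.gen: a read changed (parser.gen 16->8; parser.gen 16->8) — executes, giving 64.
  assets.gen: a read changed (patch.gen 8->0; merge.gen 256->64) — executes, giving 64.
  report.gen: a read changed (bundle.gen -32->0; assets.gen 264->64) — executes, giving 64.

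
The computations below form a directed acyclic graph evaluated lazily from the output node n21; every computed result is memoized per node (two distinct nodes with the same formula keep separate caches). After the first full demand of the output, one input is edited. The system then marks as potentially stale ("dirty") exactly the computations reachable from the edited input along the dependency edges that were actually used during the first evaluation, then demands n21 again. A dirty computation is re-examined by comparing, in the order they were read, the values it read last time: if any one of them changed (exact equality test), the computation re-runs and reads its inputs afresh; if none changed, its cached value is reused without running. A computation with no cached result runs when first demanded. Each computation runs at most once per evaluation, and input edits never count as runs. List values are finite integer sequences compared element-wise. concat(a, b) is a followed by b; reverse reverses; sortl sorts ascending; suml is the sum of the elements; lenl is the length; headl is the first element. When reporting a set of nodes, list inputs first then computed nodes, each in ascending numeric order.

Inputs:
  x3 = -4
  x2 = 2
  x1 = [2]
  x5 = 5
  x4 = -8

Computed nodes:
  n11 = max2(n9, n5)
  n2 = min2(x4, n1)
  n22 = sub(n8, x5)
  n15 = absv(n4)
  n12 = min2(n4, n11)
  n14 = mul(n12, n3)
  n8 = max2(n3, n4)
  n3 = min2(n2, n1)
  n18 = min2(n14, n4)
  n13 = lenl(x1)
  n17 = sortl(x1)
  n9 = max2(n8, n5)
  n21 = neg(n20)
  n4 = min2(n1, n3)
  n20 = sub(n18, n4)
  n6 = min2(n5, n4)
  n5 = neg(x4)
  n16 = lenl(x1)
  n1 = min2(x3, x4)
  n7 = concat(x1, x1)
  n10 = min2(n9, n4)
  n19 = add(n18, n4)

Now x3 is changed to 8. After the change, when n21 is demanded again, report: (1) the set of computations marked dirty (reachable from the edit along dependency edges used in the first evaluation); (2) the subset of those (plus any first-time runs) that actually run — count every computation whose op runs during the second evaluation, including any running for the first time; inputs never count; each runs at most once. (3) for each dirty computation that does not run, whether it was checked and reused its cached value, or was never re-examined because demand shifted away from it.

The edit dirties: n1, n2, n3, n4, n8, n9, n11, n12, n14, n18, n20, n21.
1 computations run: n1.
Cache hits after checking: n2, n3, n4, n8, n9, n11, n12, n14, n18, n20, n21.
Note the absorption at n1: it re-runs yet its value is the same, leaving the output's value untouched.

First demand of the output computes:
  n1 = min2(-4, -8) = -8
  n2 = min2(-8, -8) = -8
  n3 = min2(-8, -8) = -8
  n4 = min2(-8, -8) = -8
  n5 = neg(-8) = 8
  n8 = max2(-8, -8) = -8
  n9 = max2(-8, 8) = 8
  n11 = max2(8, 8) = 8
  n12 = min2(-8, 8) = -8
  n14 = mul(-8, -8) = 64
  n18 = min2(64, -8) = -8
  n20 = sub(-8, -8) = 0
  n21 = neg(0) = 0

After the edit, cleaning proceeds:
  n1: a read changed (x3 -4->8) — executes, giving -8 — identical to its old value.
  n2: dirty, but its reads are unchanged (x4 unchanged, n1 unchanged); cached -8 stands.
  n3: dirty, but its reads are unchanged (n2 unchanged, n1 unchanged); cached -8 stands.
  n4: dirty, but its reads are unchanged (n1 unchanged, n3 unchanged); cached -8 stands.
  n8: dirty, but its reads are unchanged (n3 unchanged, n4 unchanged); cached -8 stands.
  n9: dirty, but its reads are unchanged (n8 unchanged, n5 unchanged); cached 8 stands.
  n11: dirty, but its reads are unchanged (n9 unchanged, n5 unchanged); cached 8 stands.
  n12: dirty, but its reads are unchanged (n4 unchanged, n11 unchanged); cached -8 stands.
  n14: dirty, but its reads are unchanged (n12 unchanged, n3 unchanged); cached 64 stands.
  n18: dirty, but its reads are unchanged (n14 unchanged, n4 unchanged); cached -8 stands.
  n20: dirty, but its reads are unchanged (n18 unchanged, n4 unchanged); cached 0 stands.
  n21: dirty, but its reads are unchanged (n20 unchanged); cached 0 stands.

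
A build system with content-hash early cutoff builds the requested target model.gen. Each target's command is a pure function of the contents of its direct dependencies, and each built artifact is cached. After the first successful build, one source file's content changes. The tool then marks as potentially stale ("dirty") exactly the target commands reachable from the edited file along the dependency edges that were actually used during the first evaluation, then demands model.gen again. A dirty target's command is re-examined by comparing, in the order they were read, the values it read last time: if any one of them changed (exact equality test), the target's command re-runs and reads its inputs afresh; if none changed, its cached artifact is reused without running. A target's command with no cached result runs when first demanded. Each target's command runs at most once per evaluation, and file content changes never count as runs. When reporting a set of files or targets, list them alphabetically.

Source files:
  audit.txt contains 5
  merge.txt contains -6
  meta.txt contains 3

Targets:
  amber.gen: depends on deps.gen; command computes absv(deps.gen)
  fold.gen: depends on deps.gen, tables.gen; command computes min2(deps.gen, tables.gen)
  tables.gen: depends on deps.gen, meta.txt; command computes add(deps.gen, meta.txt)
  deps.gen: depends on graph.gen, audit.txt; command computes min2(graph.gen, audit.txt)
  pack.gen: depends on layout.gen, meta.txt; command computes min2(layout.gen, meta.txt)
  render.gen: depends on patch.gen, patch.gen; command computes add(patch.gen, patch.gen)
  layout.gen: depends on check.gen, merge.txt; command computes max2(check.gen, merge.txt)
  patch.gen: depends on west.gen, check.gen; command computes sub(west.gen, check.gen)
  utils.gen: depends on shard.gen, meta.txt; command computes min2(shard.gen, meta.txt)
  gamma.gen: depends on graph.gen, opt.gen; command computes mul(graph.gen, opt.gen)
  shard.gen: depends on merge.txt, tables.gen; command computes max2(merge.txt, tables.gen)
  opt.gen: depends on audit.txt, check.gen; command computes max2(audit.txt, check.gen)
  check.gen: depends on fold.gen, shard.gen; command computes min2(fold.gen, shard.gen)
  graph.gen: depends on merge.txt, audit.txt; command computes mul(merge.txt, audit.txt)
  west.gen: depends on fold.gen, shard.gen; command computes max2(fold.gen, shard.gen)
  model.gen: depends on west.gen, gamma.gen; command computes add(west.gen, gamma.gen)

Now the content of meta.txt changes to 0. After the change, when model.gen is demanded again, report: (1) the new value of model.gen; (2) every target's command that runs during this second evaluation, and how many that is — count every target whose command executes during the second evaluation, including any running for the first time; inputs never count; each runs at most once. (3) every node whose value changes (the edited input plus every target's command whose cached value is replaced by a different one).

New value of model.gen: -156.
Target commands that run: fold.gen, shard.gen, tables.gen — 3 in total.
Values that change: meta.txt, tables.gen.
Key observation: the cutoff stops propagation at check.gen — its inputs' values are unchanged, so it reuses its cache.

First evaluation (everything demanded from the output):
  graph.gen = mul(-6, 5) = -30
  deps.gen = min2(-30, 5) = -30
  tables.gen = add(-30, 3) = -27
  fold.gen = min2(-30, -27) = -30
  shard.gen = max2(-6, -27) = -6
  check.gen = min2(-30, -6) = -30
  opt.gen = max2(5, -30) = 5
  gamma.gen = mul(-30, 5) = -150
  west.gen = max2(-30, -6) = -6
  model.gen = add(-6, -150) = -156

Propagation after the edit:
  tables.gen: runs — meta.txt 3->0; result -30.
  fold.gen: runs — tables.gen -27->-30; result -30 (same value as before).
  shard.gen: runs — tables.gen -27->-30; result -6 (same value as before).
  check.gen: checked — values it read are unchanged (fold.gen unchanged, shard.gen unchanged); reused cached -30 without running.
  opt.gen: checked — values it read are unchanged (audit.txt unchanged, check.gen unchanged); reused cached 5 without running.
  gamma.gen: checked — values it read are unchanged (graph.gen unchanged, opt.gen unchanged); reused cached -150 without running.
  west.gen: checked — values it read are unchanged (fold.gen unchanged, shard.gen unchanged); reused cached -6 without running.
  model.gen: checked — values it read are unchanged (west.gen unchanged, gamma.gen unchanged); reused cached -156 without running.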